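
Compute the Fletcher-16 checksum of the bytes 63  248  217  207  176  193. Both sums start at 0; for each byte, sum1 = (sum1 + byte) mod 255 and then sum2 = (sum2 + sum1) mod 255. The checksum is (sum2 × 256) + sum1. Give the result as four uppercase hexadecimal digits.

Running sums (mod 255):
  after byte 0 (63): sum1=63, sum2=63
  after byte 1 (248): sum1=56, sum2=119
  after byte 2 (217): sum1=18, sum2=137
  after byte 3 (207): sum1=225, sum2=107
  after byte 4 (176): sum1=146, sum2=253
  after byte 5 (193): sum1=84, sum2=82
Checksum = sum2·256 + sum1 = 82·256 + 84 = 21076 = 0x5254.

5254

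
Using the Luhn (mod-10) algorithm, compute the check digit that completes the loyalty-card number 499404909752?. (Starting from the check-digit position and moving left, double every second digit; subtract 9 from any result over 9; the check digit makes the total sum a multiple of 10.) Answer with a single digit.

0

Partial digits right→left: 2 5 7 9 0 9 4 0 4 9 9 4
Double every second digit counting from the check-digit position (so the 1st, 3rd, 5th, ... of the partial from the right).
  doubled (with −9 where >9): 4 5 0 8 8 9 → sum 34
  kept as-is: 5 9 9 0 9 4 → sum 36
Total = 34 + 36 = 70.
Check digit = (10 − (70 mod 10)) mod 10 = 0.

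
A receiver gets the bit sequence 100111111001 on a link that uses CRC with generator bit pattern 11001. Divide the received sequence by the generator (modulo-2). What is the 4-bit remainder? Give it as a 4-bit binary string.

0000

Modulo-2 division of 100111111001 by 11001:
  pos 0: 10011 XOR 11001 = 01010
  pos 1: 10101 XOR 11001 = 01100
  pos 2: 11001 XOR 11001 = 00000
  pos 7: 11001 XOR 11001 = 00000
Remainder = 0000 (zero — the frame passes the CRC check).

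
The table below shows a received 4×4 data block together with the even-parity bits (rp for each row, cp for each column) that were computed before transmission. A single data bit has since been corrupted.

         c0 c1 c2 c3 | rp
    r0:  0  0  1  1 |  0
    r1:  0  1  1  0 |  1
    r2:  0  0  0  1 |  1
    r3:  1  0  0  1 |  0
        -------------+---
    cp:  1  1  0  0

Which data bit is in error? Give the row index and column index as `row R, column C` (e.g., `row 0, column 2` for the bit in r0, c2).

row 1, column 3

Recompute each row's even parity and compare to rp:
  r0: data parity 0, sent rp 0 → ok
  r1: data parity 0, sent rp 1 → mismatch
  r2: data parity 1, sent rp 1 → ok
  r3: data parity 0, sent rp 0 → ok
Recompute each column's even parity and compare to cp:
  c0: data parity 1, sent cp 1 → ok
  c1: data parity 1, sent cp 1 → ok
  c2: data parity 0, sent cp 0 → ok
  c3: data parity 1, sent cp 0 → mismatch
Exactly one row (r1) and one column (c3) fail → the flipped bit is at their intersection.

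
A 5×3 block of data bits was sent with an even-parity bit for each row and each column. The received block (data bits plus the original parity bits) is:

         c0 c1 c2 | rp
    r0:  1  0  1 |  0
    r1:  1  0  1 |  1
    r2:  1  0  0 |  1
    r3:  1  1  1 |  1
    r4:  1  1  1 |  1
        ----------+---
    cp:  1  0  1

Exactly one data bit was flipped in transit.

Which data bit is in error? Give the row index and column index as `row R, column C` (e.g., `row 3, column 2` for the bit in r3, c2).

row 1, column 2

Recompute each row's even parity and compare to rp:
  r0: data parity 0, sent rp 0 → ok
  r1: data parity 0, sent rp 1 → mismatch
  r2: data parity 1, sent rp 1 → ok
  r3: data parity 1, sent rp 1 → ok
  r4: data parity 1, sent rp 1 → ok
Recompute each column's even parity and compare to cp:
  c0: data parity 1, sent cp 1 → ok
  c1: data parity 0, sent cp 0 → ok
  c2: data parity 0, sent cp 1 → mismatch
Exactly one row (r1) and one column (c2) fail → the flipped bit is at their intersection.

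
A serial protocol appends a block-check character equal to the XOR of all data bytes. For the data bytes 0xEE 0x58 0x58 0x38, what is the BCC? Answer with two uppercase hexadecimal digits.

D6

XOR the bytes together:
  start with 0xEE
  0xEE ⊕ 0x58 = 0xB6
  0xB6 ⊕ 0x58 = 0xEE
  0xEE ⊕ 0x38 = 0xD6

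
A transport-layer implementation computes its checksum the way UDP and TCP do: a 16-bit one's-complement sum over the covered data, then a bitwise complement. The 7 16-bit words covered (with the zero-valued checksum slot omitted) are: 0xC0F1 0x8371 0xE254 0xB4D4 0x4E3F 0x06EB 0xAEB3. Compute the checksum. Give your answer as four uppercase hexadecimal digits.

One's-complement addition (fold any carry out of bit 15 back into bit 0):
  0xC0F1 + 0x8371 = 0x14462 → wrap carry → 0x4463
  0x4463 + 0xE254 = 0x126B7 → wrap carry → 0x26B8
  0x26B8 + 0xB4D4 = 0x0DB8C
  0xDB8C + 0x4E3F = 0x129CB → wrap carry → 0x29CC
  0x29CC + 0x06EB = 0x030B7
  0x30B7 + 0xAEB3 = 0x0DF6A
One's-complement sum = 0xDF6A.
Checksum = ~0xDF6A & 0xFFFF = 0x2095.

2095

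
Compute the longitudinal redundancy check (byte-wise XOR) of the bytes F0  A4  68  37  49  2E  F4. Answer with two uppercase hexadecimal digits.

XOR the bytes together:
  start with 0xF0
  0xF0 ⊕ 0xA4 = 0x54
  0x54 ⊕ 0x68 = 0x3C
  0x3C ⊕ 0x37 = 0x0B
  0x0B ⊕ 0x49 = 0x42
  0x42 ⊕ 0x2E = 0x6C
  0x6C ⊕ 0xF4 = 0x98

98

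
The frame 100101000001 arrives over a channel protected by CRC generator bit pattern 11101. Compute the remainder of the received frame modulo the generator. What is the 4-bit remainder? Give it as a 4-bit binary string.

Modulo-2 division of 100101000001 by 11101:
  pos 0: 10010 XOR 11101 = 01111
  pos 1: 11111 XOR 11101 = 00010
  pos 4: 10000 XOR 11101 = 01101
  pos 5: 11010 XOR 11101 = 00111
  pos 7: 11101 XOR 11101 = 00000
Remainder = 0000 (zero — the frame passes the CRC check).

0000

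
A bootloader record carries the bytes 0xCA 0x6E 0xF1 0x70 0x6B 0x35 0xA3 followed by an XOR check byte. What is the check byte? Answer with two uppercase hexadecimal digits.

XOR the bytes together:
  start with 0xCA
  0xCA ⊕ 0x6E = 0xA4
  0xA4 ⊕ 0xF1 = 0x55
  0x55 ⊕ 0x70 = 0x25
  0x25 ⊕ 0x6B = 0x4E
  0x4E ⊕ 0x35 = 0x7B
  0x7B ⊕ 0xA3 = 0xD8

D8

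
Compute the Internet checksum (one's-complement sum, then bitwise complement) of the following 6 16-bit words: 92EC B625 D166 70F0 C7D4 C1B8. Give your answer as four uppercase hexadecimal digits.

EB08

One's-complement addition (fold any carry out of bit 15 back into bit 0):
  0x92EC + 0xB625 = 0x14911 → wrap carry → 0x4912
  0x4912 + 0xD166 = 0x11A78 → wrap carry → 0x1A79
  0x1A79 + 0x70F0 = 0x08B69
  0x8B69 + 0xC7D4 = 0x1533D → wrap carry → 0x533E
  0x533E + 0xC1B8 = 0x114F6 → wrap carry → 0x14F7
One's-complement sum = 0x14F7.
Checksum = ~0x14F7 & 0xFFFF = 0xEB08.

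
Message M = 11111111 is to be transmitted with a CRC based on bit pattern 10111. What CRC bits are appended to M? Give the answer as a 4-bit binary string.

Append 4 zeros: 111111110000. Divide by 10111 (XOR where the leading bit is 1):
  pos 0: 11111 XOR 10111 = 01000
  pos 1: 10001 XOR 10111 = 00110
  pos 3: 11011 XOR 10111 = 01100
  pos 4: 11000 XOR 10111 = 01111
  pos 5: 11110 XOR 10111 = 01001
  pos 6: 10010 XOR 10111 = 00101
Remainder (last 4 bits) = 1010. This is the CRC / FCS.

1010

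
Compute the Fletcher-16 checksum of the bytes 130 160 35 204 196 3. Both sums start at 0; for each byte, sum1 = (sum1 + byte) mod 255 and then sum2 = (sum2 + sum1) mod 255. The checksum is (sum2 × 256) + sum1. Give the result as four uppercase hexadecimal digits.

B1DA

Running sums (mod 255):
  after byte 0 (130): sum1=130, sum2=130
  after byte 1 (160): sum1=35, sum2=165
  after byte 2 (35): sum1=70, sum2=235
  after byte 3 (204): sum1=19, sum2=254
  after byte 4 (196): sum1=215, sum2=214
  after byte 5 (3): sum1=218, sum2=177
Checksum = sum2·256 + sum1 = 177·256 + 218 = 45530 = 0xB1DA.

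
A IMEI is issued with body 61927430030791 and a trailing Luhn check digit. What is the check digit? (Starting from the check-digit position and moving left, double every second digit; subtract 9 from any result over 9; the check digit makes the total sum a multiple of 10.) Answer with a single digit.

9

Partial digits right→left: 1 9 7 0 3 0 0 3 4 7 2 9 1 6
Double every second digit counting from the check-digit position (so the 1st, 3rd, 5th, ... of the partial from the right).
  doubled (with −9 where >9): 2 5 6 0 8 4 2 → sum 27
  kept as-is: 9 0 0 3 7 9 6 → sum 34
Total = 27 + 34 = 61.
Check digit = (10 − (61 mod 10)) mod 10 = 9.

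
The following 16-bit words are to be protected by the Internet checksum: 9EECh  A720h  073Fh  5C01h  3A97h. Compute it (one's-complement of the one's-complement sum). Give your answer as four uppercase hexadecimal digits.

One's-complement addition (fold any carry out of bit 15 back into bit 0):
  0x9EEC + 0xA720 = 0x1460C → wrap carry → 0x460D
  0x460D + 0x073F = 0x04D4C
  0x4D4C + 0x5C01 = 0x0A94D
  0xA94D + 0x3A97 = 0x0E3E4
One's-complement sum = 0xE3E4.
Checksum = ~0xE3E4 & 0xFFFF = 0x1C1B.

1C1B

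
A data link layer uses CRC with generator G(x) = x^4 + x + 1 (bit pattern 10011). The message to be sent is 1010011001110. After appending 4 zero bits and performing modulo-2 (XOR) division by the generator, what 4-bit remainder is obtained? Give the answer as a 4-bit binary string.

0011

Append 4 zeros: 10100110011100000. Divide by 10011 (XOR where the leading bit is 1):
  pos 0: 10100 XOR 10011 = 00111
  pos 2: 11111 XOR 10011 = 01100
  pos 3: 11000 XOR 10011 = 01011
  pos 4: 10110 XOR 10011 = 00101
  pos 6: 10111 XOR 10011 = 00100
  pos 8: 10010 XOR 10011 = 00001
  pos 12: 10000 XOR 10011 = 00011
Remainder (last 4 bits) = 0011. This is the CRC / FCS.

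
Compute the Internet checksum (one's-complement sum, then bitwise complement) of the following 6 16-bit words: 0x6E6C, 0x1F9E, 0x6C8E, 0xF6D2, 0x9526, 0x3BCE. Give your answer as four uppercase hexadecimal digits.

One's-complement addition (fold any carry out of bit 15 back into bit 0):
  0x6E6C + 0x1F9E = 0x08E0A
  0x8E0A + 0x6C8E = 0x0FA98
  0xFA98 + 0xF6D2 = 0x1F16A → wrap carry → 0xF16B
  0xF16B + 0x9526 = 0x18691 → wrap carry → 0x8692
  0x8692 + 0x3BCE = 0x0C260
One's-complement sum = 0xC260.
Checksum = ~0xC260 & 0xFFFF = 0x3D9F.

3D9F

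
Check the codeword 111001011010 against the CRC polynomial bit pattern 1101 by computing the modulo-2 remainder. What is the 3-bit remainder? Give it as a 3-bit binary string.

000

Modulo-2 division of 111001011010 by 1101:
  pos 0: 1110 XOR 1101 = 0011
  pos 2: 1101 XOR 1101 = 0000
  pos 7: 1101 XOR 1101 = 0000
Remainder = 000 (zero — the frame passes the CRC check).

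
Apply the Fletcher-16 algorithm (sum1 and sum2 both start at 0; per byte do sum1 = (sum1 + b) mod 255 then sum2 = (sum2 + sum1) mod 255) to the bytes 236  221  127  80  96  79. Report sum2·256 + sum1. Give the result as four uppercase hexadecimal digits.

Running sums (mod 255):
  after byte 0 (236): sum1=236, sum2=236
  after byte 1 (221): sum1=202, sum2=183
  after byte 2 (127): sum1=74, sum2=2
  after byte 3 (80): sum1=154, sum2=156
  after byte 4 (96): sum1=250, sum2=151
  after byte 5 (79): sum1=74, sum2=225
Checksum = sum2·256 + sum1 = 225·256 + 74 = 57674 = 0xE14A.

E14A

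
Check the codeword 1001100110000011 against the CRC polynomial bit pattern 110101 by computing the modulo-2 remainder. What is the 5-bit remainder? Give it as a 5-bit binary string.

Modulo-2 division of 1001100110000011 by 110101:
  pos 0: 100110 XOR 110101 = 010011
  pos 1: 100110 XOR 110101 = 010011
  pos 2: 100111 XOR 110101 = 010010
  pos 3: 100101 XOR 110101 = 010000
  pos 4: 100000 XOR 110101 = 010101
  pos 5: 101010 XOR 110101 = 011111
  pos 6: 111110 XOR 110101 = 001011
  pos 8: 101100 XOR 110101 = 011001
  pos 9: 110011 XOR 110101 = 000110
Remainder = 01101 (nonzero — an error is detected).

01101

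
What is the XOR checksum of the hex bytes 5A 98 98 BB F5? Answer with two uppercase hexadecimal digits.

14

XOR the bytes together:
  start with 0x5A
  0x5A ⊕ 0x98 = 0xC2
  0xC2 ⊕ 0x98 = 0x5A
  0x5A ⊕ 0xBB = 0xE1
  0xE1 ⊕ 0xF5 = 0x14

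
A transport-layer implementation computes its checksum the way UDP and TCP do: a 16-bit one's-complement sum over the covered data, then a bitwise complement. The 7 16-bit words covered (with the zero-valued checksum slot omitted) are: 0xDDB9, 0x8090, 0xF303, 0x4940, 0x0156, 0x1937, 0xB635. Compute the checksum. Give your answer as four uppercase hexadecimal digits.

One's-complement addition (fold any carry out of bit 15 back into bit 0):
  0xDDB9 + 0x8090 = 0x15E49 → wrap carry → 0x5E4A
  0x5E4A + 0xF303 = 0x1514D → wrap carry → 0x514E
  0x514E + 0x4940 = 0x09A8E
  0x9A8E + 0x0156 = 0x09BE4
  0x9BE4 + 0x1937 = 0x0B51B
  0xB51B + 0xB635 = 0x16B50 → wrap carry → 0x6B51
One's-complement sum = 0x6B51.
Checksum = ~0x6B51 & 0xFFFF = 0x94AE.

94AE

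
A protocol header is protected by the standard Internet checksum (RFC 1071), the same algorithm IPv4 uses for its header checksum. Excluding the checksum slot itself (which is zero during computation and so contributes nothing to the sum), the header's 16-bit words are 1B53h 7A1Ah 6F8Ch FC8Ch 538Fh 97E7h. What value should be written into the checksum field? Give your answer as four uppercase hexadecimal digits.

1302

One's-complement addition (fold any carry out of bit 15 back into bit 0):
  0x1B53 + 0x7A1A = 0x0956D
  0x956D + 0x6F8C = 0x104F9 → wrap carry → 0x04FA
  0x04FA + 0xFC8C = 0x10186 → wrap carry → 0x0187
  0x0187 + 0x538F = 0x05516
  0x5516 + 0x97E7 = 0x0ECFD
One's-complement sum = 0xECFD.
Checksum = ~0xECFD & 0xFFFF = 0x1302.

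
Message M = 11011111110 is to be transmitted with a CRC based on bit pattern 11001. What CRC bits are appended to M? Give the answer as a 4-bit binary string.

Append 4 zeros: 110111111100000. Divide by 11001 (XOR where the leading bit is 1):
  pos 0: 11011 XOR 11001 = 00010
  pos 3: 10111 XOR 11001 = 01110
  pos 4: 11101 XOR 11001 = 00100
  pos 6: 10010 XOR 11001 = 01011
  pos 7: 10110 XOR 11001 = 01111
  pos 8: 11110 XOR 11001 = 00111
  pos 10: 11100 XOR 11001 = 00101
Remainder (last 4 bits) = 0101. This is the CRC / FCS.

0101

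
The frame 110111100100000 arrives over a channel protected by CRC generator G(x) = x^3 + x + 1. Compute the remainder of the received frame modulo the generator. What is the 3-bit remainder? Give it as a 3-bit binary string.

Modulo-2 division of 110111100100000 by 1011:
  pos 0: 1101 XOR 1011 = 0110
  pos 1: 1101 XOR 1011 = 0110
  pos 2: 1101 XOR 1011 = 0110
  pos 3: 1101 XOR 1011 = 0110
  pos 4: 1100 XOR 1011 = 0111
  pos 5: 1110 XOR 1011 = 0101
  pos 6: 1011 XOR 1011 = 0000
Remainder = 000 (zero — the frame passes the CRC check).

000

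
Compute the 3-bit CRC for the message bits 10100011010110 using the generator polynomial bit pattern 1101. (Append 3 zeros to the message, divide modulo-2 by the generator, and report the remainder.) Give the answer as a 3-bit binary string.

Append 3 zeros: 10100011010110000. Divide by 1101 (XOR where the leading bit is 1):
  pos 0: 1010 XOR 1101 = 0111
  pos 1: 1110 XOR 1101 = 0011
  pos 3: 1101 XOR 1101 = 0000
  pos 7: 1010 XOR 1101 = 0111
  pos 8: 1111 XOR 1101 = 0010
  pos 10: 1010 XOR 1101 = 0111
  pos 11: 1110 XOR 1101 = 0011
  pos 13: 1100 XOR 1101 = 0001
Remainder (last 3 bits) = 001. This is the CRC / FCS.

001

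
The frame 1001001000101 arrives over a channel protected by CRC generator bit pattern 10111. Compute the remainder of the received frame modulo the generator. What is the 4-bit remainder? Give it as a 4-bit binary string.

Modulo-2 division of 1001001000101 by 10111:
  pos 0: 10010 XOR 10111 = 00101
  pos 2: 10101 XOR 10111 = 00010
  pos 5: 10000 XOR 10111 = 00111
  pos 7: 11110 XOR 10111 = 01001
  pos 8: 10011 XOR 10111 = 00100
Remainder = 0100 (nonzero — an error is detected).

0100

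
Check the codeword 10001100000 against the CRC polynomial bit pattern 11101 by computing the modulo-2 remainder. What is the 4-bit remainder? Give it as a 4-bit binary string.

Modulo-2 division of 10001100000 by 11101:
  pos 0: 10001 XOR 11101 = 01100
  pos 1: 11001 XOR 11101 = 00100
  pos 3: 10000 XOR 11101 = 01101
  pos 4: 11010 XOR 11101 = 00111
  pos 6: 11100 XOR 11101 = 00001
Remainder = 0001 (nonzero — an error is detected).

0001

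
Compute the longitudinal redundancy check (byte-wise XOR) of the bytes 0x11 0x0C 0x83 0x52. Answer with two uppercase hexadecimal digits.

XOR the bytes together:
  start with 0x11
  0x11 ⊕ 0x0C = 0x1D
  0x1D ⊕ 0x83 = 0x9E
  0x9E ⊕ 0x52 = 0xCC

CC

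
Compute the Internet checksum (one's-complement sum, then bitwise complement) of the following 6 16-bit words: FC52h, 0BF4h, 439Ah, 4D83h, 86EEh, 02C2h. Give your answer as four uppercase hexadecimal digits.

DCEA

One's-complement addition (fold any carry out of bit 15 back into bit 0):
  0xFC52 + 0x0BF4 = 0x10846 → wrap carry → 0x0847
  0x0847 + 0x439A = 0x04BE1
  0x4BE1 + 0x4D83 = 0x09964
  0x9964 + 0x86EE = 0x12052 → wrap carry → 0x2053
  0x2053 + 0x02C2 = 0x02315
One's-complement sum = 0x2315.
Checksum = ~0x2315 & 0xFFFF = 0xDCEA.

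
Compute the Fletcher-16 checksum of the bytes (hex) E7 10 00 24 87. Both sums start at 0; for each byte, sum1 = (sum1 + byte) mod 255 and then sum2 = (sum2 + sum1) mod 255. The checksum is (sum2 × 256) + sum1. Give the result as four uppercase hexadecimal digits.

97A3

Running sums (mod 255):
  after byte 0 (E7): sum1=231, sum2=231
  after byte 1 (10): sum1=247, sum2=223
  after byte 2 (00): sum1=247, sum2=215
  after byte 3 (24): sum1=28, sum2=243
  after byte 4 (87): sum1=163, sum2=151
Checksum = sum2·256 + sum1 = 151·256 + 163 = 38819 = 0x97A3.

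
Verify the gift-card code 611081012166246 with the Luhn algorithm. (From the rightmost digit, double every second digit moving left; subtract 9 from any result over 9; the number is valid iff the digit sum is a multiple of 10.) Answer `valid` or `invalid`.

valid

From the right, keep odd positions and double even positions (subtract 9 from any doubled value over 9):
  doubled (positions 2,4,...): 8 3 2 2 2 0 2 → sum 19
  kept (positions 1,3,...): 6 2 6 2 0 8 1 6 → sum 31
Total = 50.
50 mod 10 = 0, so the number is valid.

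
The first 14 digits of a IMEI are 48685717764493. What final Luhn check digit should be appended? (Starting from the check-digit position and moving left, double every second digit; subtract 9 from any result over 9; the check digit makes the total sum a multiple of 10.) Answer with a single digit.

3

Partial digits right→left: 3 9 4 4 6 7 7 1 7 5 8 6 8 4
Double every second digit counting from the check-digit position (so the 1st, 3rd, 5th, ... of the partial from the right).
  doubled (with −9 where >9): 6 8 3 5 5 7 7 → sum 41
  kept as-is: 9 4 7 1 5 6 4 → sum 36
Total = 41 + 36 = 77.
Check digit = (10 − (77 mod 10)) mod 10 = 3.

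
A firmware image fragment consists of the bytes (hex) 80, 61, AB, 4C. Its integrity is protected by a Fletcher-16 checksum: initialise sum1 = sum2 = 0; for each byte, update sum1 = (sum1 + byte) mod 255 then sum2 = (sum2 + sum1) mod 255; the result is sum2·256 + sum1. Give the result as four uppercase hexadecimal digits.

C9D9

Running sums (mod 255):
  after byte 0 (80): sum1=128, sum2=128
  after byte 1 (61): sum1=225, sum2=98
  after byte 2 (AB): sum1=141, sum2=239
  after byte 3 (4C): sum1=217, sum2=201
Checksum = sum2·256 + sum1 = 201·256 + 217 = 51673 = 0xC9D9.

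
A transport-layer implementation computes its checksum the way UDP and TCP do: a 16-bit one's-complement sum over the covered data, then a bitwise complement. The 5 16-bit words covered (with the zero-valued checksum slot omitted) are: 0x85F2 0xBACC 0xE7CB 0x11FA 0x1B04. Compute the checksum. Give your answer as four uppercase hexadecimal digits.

One's-complement addition (fold any carry out of bit 15 back into bit 0):
  0x85F2 + 0xBACC = 0x140BE → wrap carry → 0x40BF
  0x40BF + 0xE7CB = 0x1288A → wrap carry → 0x288B
  0x288B + 0x11FA = 0x03A85
  0x3A85 + 0x1B04 = 0x05589
One's-complement sum = 0x5589.
Checksum = ~0x5589 & 0xFFFF = 0xAA76.

AA76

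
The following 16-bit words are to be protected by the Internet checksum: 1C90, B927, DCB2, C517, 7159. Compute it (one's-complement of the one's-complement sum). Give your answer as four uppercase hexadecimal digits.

1724

One's-complement addition (fold any carry out of bit 15 back into bit 0):
  0x1C90 + 0xB927 = 0x0D5B7
  0xD5B7 + 0xDCB2 = 0x1B269 → wrap carry → 0xB26A
  0xB26A + 0xC517 = 0x17781 → wrap carry → 0x7782
  0x7782 + 0x7159 = 0x0E8DB
One's-complement sum = 0xE8DB.
Checksum = ~0xE8DB & 0xFFFF = 0x1724.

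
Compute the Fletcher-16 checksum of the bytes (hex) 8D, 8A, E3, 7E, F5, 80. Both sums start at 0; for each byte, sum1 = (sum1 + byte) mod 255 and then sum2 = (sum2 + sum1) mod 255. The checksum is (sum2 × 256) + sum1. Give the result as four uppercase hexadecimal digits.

7DF0

Running sums (mod 255):
  after byte 0 (8D): sum1=141, sum2=141
  after byte 1 (8A): sum1=24, sum2=165
  after byte 2 (E3): sum1=251, sum2=161
  after byte 3 (7E): sum1=122, sum2=28
  after byte 4 (F5): sum1=112, sum2=140
  after byte 5 (80): sum1=240, sum2=125
Checksum = sum2·256 + sum1 = 125·256 + 240 = 32240 = 0x7DF0.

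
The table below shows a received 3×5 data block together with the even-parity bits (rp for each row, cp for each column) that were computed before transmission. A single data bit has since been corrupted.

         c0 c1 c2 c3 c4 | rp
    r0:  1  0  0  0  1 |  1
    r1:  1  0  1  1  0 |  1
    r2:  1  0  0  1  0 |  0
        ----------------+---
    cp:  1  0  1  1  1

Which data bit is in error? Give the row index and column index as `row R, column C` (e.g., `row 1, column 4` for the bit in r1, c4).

Recompute each row's even parity and compare to rp:
  r0: data parity 0, sent rp 1 → mismatch
  r1: data parity 1, sent rp 1 → ok
  r2: data parity 0, sent rp 0 → ok
Recompute each column's even parity and compare to cp:
  c0: data parity 1, sent cp 1 → ok
  c1: data parity 0, sent cp 0 → ok
  c2: data parity 1, sent cp 1 → ok
  c3: data parity 0, sent cp 1 → mismatch
  c4: data parity 1, sent cp 1 → ok
Exactly one row (r0) and one column (c3) fail → the flipped bit is at their intersection.

row 0, column 3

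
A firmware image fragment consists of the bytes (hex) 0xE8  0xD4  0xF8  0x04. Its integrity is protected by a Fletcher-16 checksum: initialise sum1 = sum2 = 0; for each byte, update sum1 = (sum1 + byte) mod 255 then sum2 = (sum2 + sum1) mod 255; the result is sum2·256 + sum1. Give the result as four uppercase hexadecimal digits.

18BA

Running sums (mod 255):
  after byte 0 (0xE8): sum1=232, sum2=232
  after byte 1 (0xD4): sum1=189, sum2=166
  after byte 2 (0xF8): sum1=182, sum2=93
  after byte 3 (0x04): sum1=186, sum2=24
Checksum = sum2·256 + sum1 = 24·256 + 186 = 6330 = 0x18BA.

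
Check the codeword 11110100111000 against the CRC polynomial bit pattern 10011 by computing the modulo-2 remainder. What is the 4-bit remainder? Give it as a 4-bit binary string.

0011

Modulo-2 division of 11110100111000 by 10011:
  pos 0: 11110 XOR 10011 = 01101
  pos 1: 11011 XOR 10011 = 01000
  pos 2: 10000 XOR 10011 = 00011
  pos 5: 11011 XOR 10011 = 01000
  pos 6: 10001 XOR 10011 = 00010
  pos 9: 10000 XOR 10011 = 00011
Remainder = 0011 (nonzero — an error is detected).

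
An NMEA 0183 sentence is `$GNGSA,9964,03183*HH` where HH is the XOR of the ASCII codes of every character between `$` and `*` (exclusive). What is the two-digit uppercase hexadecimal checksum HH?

67

XOR the ASCII codes of the payload characters:
  'G' = 0x47 → acc = 0x47
  'N' = 0x4E → acc = 0x09
  'G' = 0x47 → acc = 0x4E
  'S' = 0x53 → acc = 0x1D
  'A' = 0x41 → acc = 0x5C
  ',' = 0x2C → acc = 0x70
  '9' = 0x39 → acc = 0x49
  '9' = 0x39 → acc = 0x70
  '6' = 0x36 → acc = 0x46
  '4' = 0x34 → acc = 0x72
  ',' = 0x2C → acc = 0x5E
  '0' = 0x30 → acc = 0x6E
  '3' = 0x33 → acc = 0x5D
  '1' = 0x31 → acc = 0x6C
  '8' = 0x38 → acc = 0x54
  '3' = 0x33 → acc = 0x67
Checksum = 0x67.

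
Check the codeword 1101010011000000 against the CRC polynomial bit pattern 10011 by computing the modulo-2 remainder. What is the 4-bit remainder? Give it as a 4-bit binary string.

0111

Modulo-2 division of 1101010011000000 by 10011:
  pos 0: 11010 XOR 10011 = 01001
  pos 1: 10011 XOR 10011 = 00000
  pos 8: 11000 XOR 10011 = 01011
  pos 9: 10110 XOR 10011 = 00101
  pos 11: 10100 XOR 10011 = 00111
Remainder = 0111 (nonzero — an error is detected).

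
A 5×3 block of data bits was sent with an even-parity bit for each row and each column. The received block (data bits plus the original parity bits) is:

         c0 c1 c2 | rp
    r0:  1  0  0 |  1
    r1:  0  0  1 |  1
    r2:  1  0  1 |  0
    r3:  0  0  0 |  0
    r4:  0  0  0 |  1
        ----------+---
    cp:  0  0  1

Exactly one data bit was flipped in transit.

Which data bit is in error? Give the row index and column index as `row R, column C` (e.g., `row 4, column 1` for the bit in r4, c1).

Recompute each row's even parity and compare to rp:
  r0: data parity 1, sent rp 1 → ok
  r1: data parity 1, sent rp 1 → ok
  r2: data parity 0, sent rp 0 → ok
  r3: data parity 0, sent rp 0 → ok
  r4: data parity 0, sent rp 1 → mismatch
Recompute each column's even parity and compare to cp:
  c0: data parity 0, sent cp 0 → ok
  c1: data parity 0, sent cp 0 → ok
  c2: data parity 0, sent cp 1 → mismatch
Exactly one row (r4) and one column (c2) fail → the flipped bit is at their intersection.

row 4, column 2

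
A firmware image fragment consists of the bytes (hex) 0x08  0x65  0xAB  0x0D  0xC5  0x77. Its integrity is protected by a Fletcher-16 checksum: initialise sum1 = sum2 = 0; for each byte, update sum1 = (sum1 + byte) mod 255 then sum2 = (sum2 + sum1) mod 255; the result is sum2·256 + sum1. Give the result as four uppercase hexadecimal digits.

Running sums (mod 255):
  after byte 0 (0x08): sum1=8, sum2=8
  after byte 1 (0x65): sum1=109, sum2=117
  after byte 2 (0xAB): sum1=25, sum2=142
  after byte 3 (0x0D): sum1=38, sum2=180
  after byte 4 (0xC5): sum1=235, sum2=160
  after byte 5 (0x77): sum1=99, sum2=4
Checksum = sum2·256 + sum1 = 4·256 + 99 = 1123 = 0x0463.

0463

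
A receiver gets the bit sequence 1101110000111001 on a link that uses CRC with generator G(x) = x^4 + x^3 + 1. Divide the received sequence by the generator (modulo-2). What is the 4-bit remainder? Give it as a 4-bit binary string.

Modulo-2 division of 1101110000111001 by 11001:
  pos 0: 11011 XOR 11001 = 00010
  pos 3: 10100 XOR 11001 = 01101
  pos 4: 11010 XOR 11001 = 00011
  pos 7: 11011 XOR 11001 = 00010
  pos 10: 10100 XOR 11001 = 01101
  pos 11: 11011 XOR 11001 = 00010
Remainder = 0010 (nonzero — an error is detected).

0010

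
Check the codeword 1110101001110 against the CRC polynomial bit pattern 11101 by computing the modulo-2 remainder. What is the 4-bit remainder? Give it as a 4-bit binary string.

Modulo-2 division of 1110101001110 by 11101:
  pos 0: 11101 XOR 11101 = 00000
  pos 6: 10011 XOR 11101 = 01110
  pos 7: 11101 XOR 11101 = 00000
Remainder = 0000 (zero — the frame passes the CRC check).

0000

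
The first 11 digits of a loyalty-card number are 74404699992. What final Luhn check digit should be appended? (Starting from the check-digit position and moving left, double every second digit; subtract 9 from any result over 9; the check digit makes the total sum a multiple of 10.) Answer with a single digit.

Partial digits right→left: 2 9 9 9 9 6 4 0 4 4 7
Double every second digit counting from the check-digit position (so the 1st, 3rd, 5th, ... of the partial from the right).
  doubled (with −9 where >9): 4 9 9 8 8 5 → sum 43
  kept as-is: 9 9 6 0 4 → sum 28
Total = 43 + 28 = 71.
Check digit = (10 − (71 mod 10)) mod 10 = 9.

9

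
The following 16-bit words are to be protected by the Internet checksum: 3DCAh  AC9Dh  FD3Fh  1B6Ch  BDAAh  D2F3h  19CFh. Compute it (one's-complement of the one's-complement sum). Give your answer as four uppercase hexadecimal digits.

527E

One's-complement addition (fold any carry out of bit 15 back into bit 0):
  0x3DCA + 0xAC9D = 0x0EA67
  0xEA67 + 0xFD3F = 0x1E7A6 → wrap carry → 0xE7A7
  0xE7A7 + 0x1B6C = 0x10313 → wrap carry → 0x0314
  0x0314 + 0xBDAA = 0x0C0BE
  0xC0BE + 0xD2F3 = 0x193B1 → wrap carry → 0x93B2
  0x93B2 + 0x19CF = 0x0AD81
One's-complement sum = 0xAD81.
Checksum = ~0xAD81 & 0xFFFF = 0x527E.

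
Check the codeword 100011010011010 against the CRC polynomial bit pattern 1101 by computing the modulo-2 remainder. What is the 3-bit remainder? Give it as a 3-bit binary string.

001

Modulo-2 division of 100011010011010 by 1101:
  pos 0: 1000 XOR 1101 = 0101
  pos 1: 1011 XOR 1101 = 0110
  pos 2: 1101 XOR 1101 = 0000
  pos 7: 1001 XOR 1101 = 0100
  pos 8: 1001 XOR 1101 = 0100
  pos 9: 1000 XOR 1101 = 0101
  pos 10: 1011 XOR 1101 = 0110
  pos 11: 1100 XOR 1101 = 0001
Remainder = 001 (nonzero — an error is detected).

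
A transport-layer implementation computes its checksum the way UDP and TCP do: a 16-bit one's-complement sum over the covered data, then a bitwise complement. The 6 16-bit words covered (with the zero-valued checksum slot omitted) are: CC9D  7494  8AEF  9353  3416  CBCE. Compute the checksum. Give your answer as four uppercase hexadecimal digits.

A0A5

One's-complement addition (fold any carry out of bit 15 back into bit 0):
  0xCC9D + 0x7494 = 0x14131 → wrap carry → 0x4132
  0x4132 + 0x8AEF = 0x0CC21
  0xCC21 + 0x9353 = 0x15F74 → wrap carry → 0x5F75
  0x5F75 + 0x3416 = 0x0938B
  0x938B + 0xCBCE = 0x15F59 → wrap carry → 0x5F5A
One's-complement sum = 0x5F5A.
Checksum = ~0x5F5A & 0xFFFF = 0xA0A5.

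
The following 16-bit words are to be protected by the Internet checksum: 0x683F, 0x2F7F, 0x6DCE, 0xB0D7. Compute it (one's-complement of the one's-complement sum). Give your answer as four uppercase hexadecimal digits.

499B

One's-complement addition (fold any carry out of bit 15 back into bit 0):
  0x683F + 0x2F7F = 0x097BE
  0x97BE + 0x6DCE = 0x1058C → wrap carry → 0x058D
  0x058D + 0xB0D7 = 0x0B664
One's-complement sum = 0xB664.
Checksum = ~0xB664 & 0xFFFF = 0x499B.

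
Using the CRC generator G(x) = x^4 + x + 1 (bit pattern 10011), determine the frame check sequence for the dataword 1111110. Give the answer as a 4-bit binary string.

Append 4 zeros: 11111100000. Divide by 10011 (XOR where the leading bit is 1):
  pos 0: 11111 XOR 10011 = 01100
  pos 1: 11001 XOR 10011 = 01010
  pos 2: 10100 XOR 10011 = 00111
  pos 4: 11100 XOR 10011 = 01111
  pos 5: 11110 XOR 10011 = 01101
  pos 6: 11010 XOR 10011 = 01001
Remainder (last 4 bits) = 1001. This is the CRC / FCS.

1001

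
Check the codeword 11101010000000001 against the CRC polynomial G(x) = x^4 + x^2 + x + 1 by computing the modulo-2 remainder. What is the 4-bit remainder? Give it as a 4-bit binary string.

0000

Modulo-2 division of 11101010000000001 by 10111:
  pos 0: 11101 XOR 10111 = 01010
  pos 1: 10100 XOR 10111 = 00011
  pos 4: 11100 XOR 10111 = 01011
  pos 5: 10110 XOR 10111 = 00001
  pos 9: 10000 XOR 10111 = 00111
  pos 11: 11100 XOR 10111 = 01011
  pos 12: 10111 XOR 10111 = 00000
Remainder = 0000 (zero — the frame passes the CRC check).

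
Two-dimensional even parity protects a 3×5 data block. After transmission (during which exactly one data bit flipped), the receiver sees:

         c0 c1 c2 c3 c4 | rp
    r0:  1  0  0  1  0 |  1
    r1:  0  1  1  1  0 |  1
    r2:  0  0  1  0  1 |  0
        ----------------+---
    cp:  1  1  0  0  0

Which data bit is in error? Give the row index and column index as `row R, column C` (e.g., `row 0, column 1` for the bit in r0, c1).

Recompute each row's even parity and compare to rp:
  r0: data parity 0, sent rp 1 → mismatch
  r1: data parity 1, sent rp 1 → ok
  r2: data parity 0, sent rp 0 → ok
Recompute each column's even parity and compare to cp:
  c0: data parity 1, sent cp 1 → ok
  c1: data parity 1, sent cp 1 → ok
  c2: data parity 0, sent cp 0 → ok
  c3: data parity 0, sent cp 0 → ok
  c4: data parity 1, sent cp 0 → mismatch
Exactly one row (r0) and one column (c4) fail → the flipped bit is at their intersection.

row 0, column 4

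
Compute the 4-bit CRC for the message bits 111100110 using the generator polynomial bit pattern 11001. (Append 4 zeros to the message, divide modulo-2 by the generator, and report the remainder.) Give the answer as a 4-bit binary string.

Append 4 zeros: 1111001100000. Divide by 11001 (XOR where the leading bit is 1):
  pos 0: 11110 XOR 11001 = 00111
  pos 2: 11101 XOR 11001 = 00100
  pos 4: 10010 XOR 11001 = 01011
  pos 5: 10110 XOR 11001 = 01111
  pos 6: 11110 XOR 11001 = 00111
  pos 8: 11100 XOR 11001 = 00101
Remainder (last 4 bits) = 0101. This is the CRC / FCS.

0101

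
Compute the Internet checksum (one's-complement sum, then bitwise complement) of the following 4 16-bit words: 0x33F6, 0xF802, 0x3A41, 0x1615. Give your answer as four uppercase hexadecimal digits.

83B0

One's-complement addition (fold any carry out of bit 15 back into bit 0):
  0x33F6 + 0xF802 = 0x12BF8 → wrap carry → 0x2BF9
  0x2BF9 + 0x3A41 = 0x0663A
  0x663A + 0x1615 = 0x07C4F
One's-complement sum = 0x7C4F.
Checksum = ~0x7C4F & 0xFFFF = 0x83B0.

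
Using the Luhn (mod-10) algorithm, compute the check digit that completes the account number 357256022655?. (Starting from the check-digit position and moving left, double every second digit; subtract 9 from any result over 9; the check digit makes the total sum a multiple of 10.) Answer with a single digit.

Partial digits right→left: 5 5 6 2 2 0 6 5 2 7 5 3
Double every second digit counting from the check-digit position (so the 1st, 3rd, 5th, ... of the partial from the right).
  doubled (with −9 where >9): 1 3 4 3 4 1 → sum 16
  kept as-is: 5 2 0 5 7 3 → sum 22
Total = 16 + 22 = 38.
Check digit = (10 − (38 mod 10)) mod 10 = 2.

2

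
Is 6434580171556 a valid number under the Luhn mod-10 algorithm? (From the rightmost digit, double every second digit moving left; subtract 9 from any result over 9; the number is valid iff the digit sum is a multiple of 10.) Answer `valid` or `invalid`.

valid

From the right, keep odd positions and double even positions (subtract 9 from any doubled value over 9):
  doubled (positions 2,4,...): 1 2 2 7 8 8 → sum 28
  kept (positions 1,3,...): 6 5 7 0 5 3 6 → sum 32
Total = 60.
60 mod 10 = 0, so the number is valid.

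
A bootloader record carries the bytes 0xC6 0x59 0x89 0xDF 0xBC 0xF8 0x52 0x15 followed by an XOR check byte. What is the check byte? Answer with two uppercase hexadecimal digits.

XOR the bytes together:
  start with 0xC6
  0xC6 ⊕ 0x59 = 0x9F
  0x9F ⊕ 0x89 = 0x16
  0x16 ⊕ 0xDF = 0xC9
  0xC9 ⊕ 0xBC = 0x75
  0x75 ⊕ 0xF8 = 0x8D
  0x8D ⊕ 0x52 = 0xDF
  0xDF ⊕ 0x15 = 0xCA

CA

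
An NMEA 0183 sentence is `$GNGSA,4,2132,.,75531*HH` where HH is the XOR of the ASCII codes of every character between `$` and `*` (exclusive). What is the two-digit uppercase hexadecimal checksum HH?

XOR the ASCII codes of the payload characters:
  'G' = 0x47 → acc = 0x47
  'N' = 0x4E → acc = 0x09
  'G' = 0x47 → acc = 0x4E
  'S' = 0x53 → acc = 0x1D
  'A' = 0x41 → acc = 0x5C
  ',' = 0x2C → acc = 0x70
  '4' = 0x34 → acc = 0x44
  ',' = 0x2C → acc = 0x68
  '2' = 0x32 → acc = 0x5A
  '1' = 0x31 → acc = 0x6B
  '3' = 0x33 → acc = 0x58
  '2' = 0x32 → acc = 0x6A
  ',' = 0x2C → acc = 0x46
  '.' = 0x2E → acc = 0x68
  ',' = 0x2C → acc = 0x44
  '7' = 0x37 → acc = 0x73
  '5' = 0x35 → acc = 0x46
  '5' = 0x35 → acc = 0x73
  '3' = 0x33 → acc = 0x40
  '1' = 0x31 → acc = 0x71
Checksum = 0x71.

71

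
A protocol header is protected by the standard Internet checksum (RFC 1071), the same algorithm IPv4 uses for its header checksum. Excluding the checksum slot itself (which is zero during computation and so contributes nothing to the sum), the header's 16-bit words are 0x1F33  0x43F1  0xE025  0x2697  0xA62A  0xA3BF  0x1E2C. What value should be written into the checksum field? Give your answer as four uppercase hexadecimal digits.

One's-complement addition (fold any carry out of bit 15 back into bit 0):
  0x1F33 + 0x43F1 = 0x06324
  0x6324 + 0xE025 = 0x14349 → wrap carry → 0x434A
  0x434A + 0x2697 = 0x069E1
  0x69E1 + 0xA62A = 0x1100B → wrap carry → 0x100C
  0x100C + 0xA3BF = 0x0B3CB
  0xB3CB + 0x1E2C = 0x0D1F7
One's-complement sum = 0xD1F7.
Checksum = ~0xD1F7 & 0xFFFF = 0x2E08.

2E08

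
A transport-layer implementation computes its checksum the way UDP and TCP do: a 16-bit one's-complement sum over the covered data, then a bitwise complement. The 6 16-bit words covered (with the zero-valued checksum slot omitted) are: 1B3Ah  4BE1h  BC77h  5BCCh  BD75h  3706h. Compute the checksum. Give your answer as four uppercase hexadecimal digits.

8C24

One's-complement addition (fold any carry out of bit 15 back into bit 0):
  0x1B3A + 0x4BE1 = 0x0671B
  0x671B + 0xBC77 = 0x12392 → wrap carry → 0x2393
  0x2393 + 0x5BCC = 0x07F5F
  0x7F5F + 0xBD75 = 0x13CD4 → wrap carry → 0x3CD5
  0x3CD5 + 0x3706 = 0x073DB
One's-complement sum = 0x73DB.
Checksum = ~0x73DB & 0xFFFF = 0x8C24.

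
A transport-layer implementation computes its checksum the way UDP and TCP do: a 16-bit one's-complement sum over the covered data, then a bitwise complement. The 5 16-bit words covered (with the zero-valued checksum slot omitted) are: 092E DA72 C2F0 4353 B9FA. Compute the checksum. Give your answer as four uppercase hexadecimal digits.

One's-complement addition (fold any carry out of bit 15 back into bit 0):
  0x092E + 0xDA72 = 0x0E3A0
  0xE3A0 + 0xC2F0 = 0x1A690 → wrap carry → 0xA691
  0xA691 + 0x4353 = 0x0E9E4
  0xE9E4 + 0xB9FA = 0x1A3DE → wrap carry → 0xA3DF
One's-complement sum = 0xA3DF.
Checksum = ~0xA3DF & 0xFFFF = 0x5C20.

5C20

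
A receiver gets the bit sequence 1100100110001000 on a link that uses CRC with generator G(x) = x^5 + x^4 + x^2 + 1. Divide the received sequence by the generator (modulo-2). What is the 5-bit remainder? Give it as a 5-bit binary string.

Modulo-2 division of 1100100110001000 by 110101:
  pos 0: 110010 XOR 110101 = 000111
  pos 3: 111011 XOR 110101 = 001110
  pos 5: 111000 XOR 110101 = 001101
  pos 7: 110101 XOR 110101 = 000000
Remainder = 00000 (zero — the frame passes the CRC check).

00000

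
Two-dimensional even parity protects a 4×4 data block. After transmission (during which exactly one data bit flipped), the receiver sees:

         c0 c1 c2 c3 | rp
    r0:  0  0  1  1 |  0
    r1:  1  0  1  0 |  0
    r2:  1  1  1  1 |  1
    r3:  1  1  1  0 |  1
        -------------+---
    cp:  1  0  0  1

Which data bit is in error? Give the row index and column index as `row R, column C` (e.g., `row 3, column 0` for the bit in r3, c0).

Recompute each row's even parity and compare to rp:
  r0: data parity 0, sent rp 0 → ok
  r1: data parity 0, sent rp 0 → ok
  r2: data parity 0, sent rp 1 → mismatch
  r3: data parity 1, sent rp 1 → ok
Recompute each column's even parity and compare to cp:
  c0: data parity 1, sent cp 1 → ok
  c1: data parity 0, sent cp 0 → ok
  c2: data parity 0, sent cp 0 → ok
  c3: data parity 0, sent cp 1 → mismatch
Exactly one row (r2) and one column (c3) fail → the flipped bit is at their intersection.

row 2, column 3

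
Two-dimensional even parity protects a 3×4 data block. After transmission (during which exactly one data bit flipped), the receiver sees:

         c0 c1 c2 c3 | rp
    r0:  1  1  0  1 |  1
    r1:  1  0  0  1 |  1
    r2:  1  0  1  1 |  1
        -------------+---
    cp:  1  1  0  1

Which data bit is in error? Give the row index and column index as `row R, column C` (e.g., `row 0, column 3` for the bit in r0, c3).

Recompute each row's even parity and compare to rp:
  r0: data parity 1, sent rp 1 → ok
  r1: data parity 0, sent rp 1 → mismatch
  r2: data parity 1, sent rp 1 → ok
Recompute each column's even parity and compare to cp:
  c0: data parity 1, sent cp 1 → ok
  c1: data parity 1, sent cp 1 → ok
  c2: data parity 1, sent cp 0 → mismatch
  c3: data parity 1, sent cp 1 → ok
Exactly one row (r1) and one column (c2) fail → the flipped bit is at their intersection.

row 1, column 2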